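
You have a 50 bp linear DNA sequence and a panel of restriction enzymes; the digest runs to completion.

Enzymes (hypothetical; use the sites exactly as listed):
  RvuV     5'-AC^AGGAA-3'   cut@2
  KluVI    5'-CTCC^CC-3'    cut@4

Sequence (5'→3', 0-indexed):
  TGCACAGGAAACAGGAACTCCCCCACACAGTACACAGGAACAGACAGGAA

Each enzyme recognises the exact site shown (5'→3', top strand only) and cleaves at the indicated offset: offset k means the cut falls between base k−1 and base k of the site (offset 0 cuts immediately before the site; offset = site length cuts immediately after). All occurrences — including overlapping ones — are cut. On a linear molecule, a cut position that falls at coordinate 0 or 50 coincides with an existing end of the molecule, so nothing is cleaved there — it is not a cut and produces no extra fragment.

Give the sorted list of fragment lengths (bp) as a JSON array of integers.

[5,5,7,9,10,14]

Site scan:
  RvuV (ACAGGAA, off=2): starts [3, 10, 33, 43] → cuts [5, 12, 35, 45]
  KluVI (CTCCCC, off=4): starts [17] → cuts [21]

Pooled cuts: [5, 12, 21, 35, 45]

Fragment lengths:
  [0,5): 5 bp
  [5,12): 7 bp
  [12,21): 9 bp
  [21,35): 14 bp
  [35,45): 10 bp
  [45,50): 5 bp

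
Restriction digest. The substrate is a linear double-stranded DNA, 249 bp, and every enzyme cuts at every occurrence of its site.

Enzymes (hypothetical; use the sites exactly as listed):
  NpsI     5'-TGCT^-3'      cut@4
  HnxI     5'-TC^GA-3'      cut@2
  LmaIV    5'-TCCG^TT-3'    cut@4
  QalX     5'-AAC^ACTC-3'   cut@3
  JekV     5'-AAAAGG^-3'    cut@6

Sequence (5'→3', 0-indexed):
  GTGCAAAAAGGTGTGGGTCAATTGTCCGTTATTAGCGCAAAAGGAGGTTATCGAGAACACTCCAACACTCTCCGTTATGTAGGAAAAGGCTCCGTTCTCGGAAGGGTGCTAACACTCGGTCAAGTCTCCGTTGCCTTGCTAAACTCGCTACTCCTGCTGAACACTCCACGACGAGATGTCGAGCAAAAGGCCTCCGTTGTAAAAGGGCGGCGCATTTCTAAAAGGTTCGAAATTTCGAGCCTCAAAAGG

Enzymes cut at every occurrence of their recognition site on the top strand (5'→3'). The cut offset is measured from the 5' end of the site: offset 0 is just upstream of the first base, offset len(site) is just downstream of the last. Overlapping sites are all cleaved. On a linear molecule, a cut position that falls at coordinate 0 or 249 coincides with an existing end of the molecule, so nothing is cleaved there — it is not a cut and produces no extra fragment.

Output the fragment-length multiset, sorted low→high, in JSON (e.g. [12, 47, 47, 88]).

Site scan:
  NpsI (TGCT, off=4): starts [106, 136, 154] → cuts [110, 140, 158]
  HnxI (TCGA, off=2): starts [50, 178, 226, 234] → cuts [52, 180, 228, 236]
  LmaIV (TCCGTT, off=4): starts [24, 70, 90, 126, 192] → cuts [28, 74, 94, 130, 196]
  QalX (AACACTC, off=3): starts [55, 63, 110, 159] → cuts [58, 66, 113, 162]
  JekV (AAAAGG, off=6): starts [5, 38, 83, 184, 200, 219, 243] → cuts [11, 44, 89, 190, 206, 225] (position 249 is a terminus of the linear molecule — no cut)

All cut coordinates (distinct, sorted): [11, 28, 44, 52, 58, 66, 74, 89, 94, 110, 113, 130, 140, 158, 162, 180, 190, 196, 206, 225, 228, 236]

Fragments:
  [0,11): 11 bp
  [11,28): 17 bp
  [28,44): 16 bp
  [44,52): 8 bp
  [52,58): 6 bp
  [58,66): 8 bp
  [66,74): 8 bp
  [74,89): 15 bp
  [89,94): 5 bp
  [94,110): 16 bp
  [110,113): 3 bp
  [113,130): 17 bp
  [130,140): 10 bp
  [140,158): 18 bp
  [158,162): 4 bp
  [162,180): 18 bp
  [180,190): 10 bp
  [190,196): 6 bp
  [196,206): 10 bp
  [206,225): 19 bp
  [225,228): 3 bp
  [228,236): 8 bp
  [236,249): 13 bp

[3,3,4,5,6,6,8,8,8,8,10,10,10,11,13,15,16,16,17,17,18,18,19]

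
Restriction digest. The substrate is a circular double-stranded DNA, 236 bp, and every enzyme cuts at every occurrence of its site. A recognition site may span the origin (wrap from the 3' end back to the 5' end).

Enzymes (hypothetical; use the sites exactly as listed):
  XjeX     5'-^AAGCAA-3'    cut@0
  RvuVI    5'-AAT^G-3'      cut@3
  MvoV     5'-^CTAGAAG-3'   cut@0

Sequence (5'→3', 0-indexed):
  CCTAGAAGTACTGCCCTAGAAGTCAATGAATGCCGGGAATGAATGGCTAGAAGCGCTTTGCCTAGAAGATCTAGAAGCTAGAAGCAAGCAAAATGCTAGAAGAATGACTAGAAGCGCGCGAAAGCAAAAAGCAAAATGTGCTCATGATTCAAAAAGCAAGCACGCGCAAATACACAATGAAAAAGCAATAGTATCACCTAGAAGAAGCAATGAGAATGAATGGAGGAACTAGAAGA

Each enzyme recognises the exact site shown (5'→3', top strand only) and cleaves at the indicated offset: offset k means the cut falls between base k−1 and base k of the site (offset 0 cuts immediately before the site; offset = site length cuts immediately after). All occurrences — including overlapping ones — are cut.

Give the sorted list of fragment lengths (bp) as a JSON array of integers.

[1,2,2,4,4,4,4,4,4,6,7,7,7,7,7,9,9,9,9,9,10,12,14,14,15,15,16,25]

Site scan:
  XjeX (AAGCAA, off=0): starts [81, 85, 121, 128, 153, 182, 204] → cuts [81, 85, 121, 128, 153, 182, 204]
  RvuVI (AATG, off=3): starts [24, 28, 37, 41, 91, 102, 134, 175, 208, 214, 218] → cuts [27, 31, 40, 44, 94, 105, 137, 178, 211, 217, 221]
  MvoV (CTAGAAG, off=0): starts [1, 15, 46, 61, 70, 77, 95, 107, 197, 228] → cuts [1, 15, 46, 61, 70, 77, 95, 107, 197, 228]

Pooled cuts: [1, 15, 27, 31, 40, 44, 46, 61, 70, 77, 81, 85, 94, 95, 105, 107, 121, 128, 137, 153, 178, 182, 197, 204, 211, 217, 221, 228]

Fragment lengths:
  1→15: 14 bp
  15→27: 12 bp
  27→31: 4 bp
  31→40: 9 bp
  40→44: 4 bp
  44→46: 2 bp
  46→61: 15 bp
  61→70: 9 bp
  70→77: 7 bp
  77→81: 4 bp
  81→85: 4 bp
  85→94: 9 bp
  94→95: 1 bp
  95→105: 10 bp
  105→107: 2 bp
  107→121: 14 bp
  121→128: 7 bp
  128→137: 9 bp
  137→153: 16 bp
  153→178: 25 bp
  178→182: 4 bp
  182→197: 15 bp
  197→204: 7 bp
  204→211: 7 bp
  211→217: 6 bp
  217→221: 4 bp
  221→228: 7 bp
  228→1 (wrap): 236-228+1 = 9 bp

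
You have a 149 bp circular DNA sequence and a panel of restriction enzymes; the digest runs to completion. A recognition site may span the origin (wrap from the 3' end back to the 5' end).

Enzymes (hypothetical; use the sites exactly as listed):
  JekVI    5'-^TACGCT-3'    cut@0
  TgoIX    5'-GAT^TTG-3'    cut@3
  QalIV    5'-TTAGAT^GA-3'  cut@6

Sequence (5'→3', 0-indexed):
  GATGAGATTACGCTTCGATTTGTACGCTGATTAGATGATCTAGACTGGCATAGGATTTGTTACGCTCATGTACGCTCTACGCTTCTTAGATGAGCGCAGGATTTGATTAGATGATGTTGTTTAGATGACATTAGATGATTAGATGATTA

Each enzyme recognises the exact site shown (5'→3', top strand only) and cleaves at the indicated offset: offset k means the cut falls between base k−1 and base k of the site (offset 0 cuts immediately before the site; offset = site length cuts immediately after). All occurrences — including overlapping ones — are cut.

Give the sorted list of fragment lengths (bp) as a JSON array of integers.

Per-enzyme occurrences:
  JekVI (TACGCT, off=0): starts [8, 22, 60, 70, 77] → cuts [8, 22, 60, 70, 77]
  TgoIX (GATTTG, off=3): starts [16, 53, 99] → cuts [19, 56, 102]
  QalIV (TTAGATGA, off=6): starts [30, 85, 106, 120, 130, 138, 146] → cuts [3, 36, 91, 112, 126, 136, 144]

Pooled cuts: [3, 8, 19, 22, 36, 56, 60, 70, 77, 91, 102, 112, 126, 136, 144]

Fragments:
  3→8: 5 bp
  8→19: 11 bp
  19→22: 3 bp
  22→36: 14 bp
  36→56: 20 bp
  56→60: 4 bp
  60→70: 10 bp
  70→77: 7 bp
  77→91: 14 bp
  91→102: 11 bp
  102→112: 10 bp
  112→126: 14 bp
  126→136: 10 bp
  136→144: 8 bp
  144→3 (wrap): 149-144+3 = 8 bp

[3,4,5,7,8,8,10,10,10,11,11,14,14,14,20]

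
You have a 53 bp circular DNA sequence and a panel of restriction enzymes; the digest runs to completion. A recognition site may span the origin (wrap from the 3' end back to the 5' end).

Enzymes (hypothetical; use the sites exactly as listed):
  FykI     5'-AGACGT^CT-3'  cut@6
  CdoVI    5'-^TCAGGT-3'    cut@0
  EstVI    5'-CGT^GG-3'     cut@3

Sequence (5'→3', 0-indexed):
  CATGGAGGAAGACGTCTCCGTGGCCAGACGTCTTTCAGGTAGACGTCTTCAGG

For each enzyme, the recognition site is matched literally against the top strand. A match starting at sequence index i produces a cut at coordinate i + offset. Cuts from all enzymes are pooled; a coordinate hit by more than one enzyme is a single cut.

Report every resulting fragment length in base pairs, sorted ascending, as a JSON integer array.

Site scan:
  FykI (AGACGTCT, off=6): starts [9, 25, 40] → cuts [15, 31, 46]
  CdoVI (TCAGGT, off=0): starts [34] → cuts [34]
  EstVI (CGTGG, off=3): starts [18] → cuts [21]

All cut coordinates (distinct, sorted): [15, 21, 31, 34, 46]

Fragments:
  15→21: 6 bp
  21→31: 10 bp
  31→34: 3 bp
  34→46: 12 bp
  46→15 (wrap): 53-46+15 = 22 bp

[3,6,10,12,22]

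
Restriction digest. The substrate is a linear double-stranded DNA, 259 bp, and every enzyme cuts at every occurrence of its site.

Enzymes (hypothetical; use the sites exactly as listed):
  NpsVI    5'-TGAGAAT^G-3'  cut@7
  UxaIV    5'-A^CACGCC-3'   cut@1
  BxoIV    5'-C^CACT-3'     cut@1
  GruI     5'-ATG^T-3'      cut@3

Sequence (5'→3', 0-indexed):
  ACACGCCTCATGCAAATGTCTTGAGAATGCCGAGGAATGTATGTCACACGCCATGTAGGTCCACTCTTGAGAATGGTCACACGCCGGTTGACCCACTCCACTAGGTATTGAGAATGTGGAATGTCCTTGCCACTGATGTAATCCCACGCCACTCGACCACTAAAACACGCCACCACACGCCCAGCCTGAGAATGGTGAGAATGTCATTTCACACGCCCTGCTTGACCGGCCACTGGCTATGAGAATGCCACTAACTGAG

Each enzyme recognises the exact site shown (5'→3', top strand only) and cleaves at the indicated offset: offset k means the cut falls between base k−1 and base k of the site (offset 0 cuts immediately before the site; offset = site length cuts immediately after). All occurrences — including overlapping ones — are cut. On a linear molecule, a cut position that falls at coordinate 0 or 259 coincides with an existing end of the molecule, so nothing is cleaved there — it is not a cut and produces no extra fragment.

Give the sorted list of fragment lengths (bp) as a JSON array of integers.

Site scan:
  NpsVI (TGAGAATG, off=7): starts [21, 67, 108, 186, 195, 239] → cuts [28, 74, 115, 193, 202, 246]
  UxaIV (ACACGCC, off=1): starts [0, 45, 78, 164, 174, 210] → cuts [1, 46, 79, 165, 175, 211]
  BxoIV (CCACT, off=1): starts [60, 92, 97, 129, 148, 156, 229, 247] → cuts [61, 93, 98, 130, 149, 157, 230, 248]
  GruI (ATGT, off=3): starts [15, 36, 40, 52, 113, 120, 135, 200] → cuts [18, 39, 43, 55, 116, 123, 138, 203]

All cut coordinates (distinct, sorted): [1, 18, 28, 39, 43, 46, 55, 61, 74, 79, 93, 98, 115, 116, 123, 130, 138, 149, 157, 165, 175, 193, 202, 203, 211, 230, 246, 248]

Fragments:
  [0,1): 1 bp
  [1,18): 17 bp
  [18,28): 10 bp
  [28,39): 11 bp
  [39,43): 4 bp
  [43,46): 3 bp
  [46,55): 9 bp
  [55,61): 6 bp
  [61,74): 13 bp
  [74,79): 5 bp
  [79,93): 14 bp
  [93,98): 5 bp
  [98,115): 17 bp
  [115,116): 1 bp
  [116,123): 7 bp
  [123,130): 7 bp
  [130,138): 8 bp
  [138,149): 11 bp
  [149,157): 8 bp
  [157,165): 8 bp
  [165,175): 10 bp
  [175,193): 18 bp
  [193,202): 9 bp
  [202,203): 1 bp
  [203,211): 8 bp
  [211,230): 19 bp
  [230,246): 16 bp
  [246,248): 2 bp
  [248,259): 11 bp

[1,1,1,2,3,4,5,5,6,7,7,8,8,8,8,9,9,10,10,11,11,11,13,14,16,17,17,18,19]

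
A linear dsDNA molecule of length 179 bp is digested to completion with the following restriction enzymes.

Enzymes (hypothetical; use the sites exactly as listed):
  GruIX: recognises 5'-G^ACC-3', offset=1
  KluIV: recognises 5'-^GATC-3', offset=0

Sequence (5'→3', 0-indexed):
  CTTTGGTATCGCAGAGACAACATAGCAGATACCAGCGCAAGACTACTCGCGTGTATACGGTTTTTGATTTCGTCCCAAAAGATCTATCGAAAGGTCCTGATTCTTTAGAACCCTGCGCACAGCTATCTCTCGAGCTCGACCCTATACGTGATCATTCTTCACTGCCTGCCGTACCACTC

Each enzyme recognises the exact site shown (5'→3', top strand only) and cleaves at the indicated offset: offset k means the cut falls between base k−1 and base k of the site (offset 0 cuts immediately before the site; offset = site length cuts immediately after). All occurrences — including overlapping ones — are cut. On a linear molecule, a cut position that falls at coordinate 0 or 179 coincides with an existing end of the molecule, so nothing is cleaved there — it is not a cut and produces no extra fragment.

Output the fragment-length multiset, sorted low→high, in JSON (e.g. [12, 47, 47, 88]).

Per-enzyme occurrences:
  GruIX (GACC, off=1): starts [137] → cuts [138]
  KluIV (GATC, off=0): starts [80, 149] → cuts [80, 149]

All cut coordinates (distinct, sorted): [80, 138, 149]

Fragments:
  [0,80): 80 bp
  [80,138): 58 bp
  [138,149): 11 bp
  [149,179): 30 bp

[11,30,58,80]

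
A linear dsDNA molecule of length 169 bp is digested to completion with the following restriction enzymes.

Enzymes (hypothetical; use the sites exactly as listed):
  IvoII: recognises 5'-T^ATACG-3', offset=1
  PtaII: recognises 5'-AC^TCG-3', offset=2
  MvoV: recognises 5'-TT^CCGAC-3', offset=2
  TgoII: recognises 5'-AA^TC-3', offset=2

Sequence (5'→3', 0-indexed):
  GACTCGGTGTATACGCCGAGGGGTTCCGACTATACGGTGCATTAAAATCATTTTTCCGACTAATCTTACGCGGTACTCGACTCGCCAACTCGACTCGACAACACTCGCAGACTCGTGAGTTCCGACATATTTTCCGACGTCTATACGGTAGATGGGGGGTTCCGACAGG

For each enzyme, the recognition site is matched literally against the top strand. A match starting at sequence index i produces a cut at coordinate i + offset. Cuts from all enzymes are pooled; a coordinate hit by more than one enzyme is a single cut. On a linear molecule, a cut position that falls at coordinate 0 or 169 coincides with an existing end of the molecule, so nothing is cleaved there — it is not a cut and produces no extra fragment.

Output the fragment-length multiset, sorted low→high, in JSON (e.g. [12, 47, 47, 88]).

[3,5,5,6,7,8,8,8,8,8,9,9,10,12,13,15,16,19]

Per-enzyme occurrences:
  IvoII TATACG/1: at [9, 30, 141] ⇒ [10, 31, 142]
  PtaII ACTCG/2: at [1, 74, 79, 87, 92, 102, 110] ⇒ [3, 76, 81, 89, 94, 104, 112]
  MvoV TTCCGAC/2: at [23, 53, 119, 131, 159] ⇒ [25, 55, 121, 133, 161]
  TgoII AATC/2: at [45, 61] ⇒ [47, 63]

Pooled cuts: [3, 10, 25, 31, 47, 55, 63, 76, 81, 89, 94, 104, 112, 121, 133, 142, 161]

Fragment lengths:
  [0,3): 3 bp
  [3,10): 7 bp
  [10,25): 15 bp
  [25,31): 6 bp
  [31,47): 16 bp
  [47,55): 8 bp
  [55,63): 8 bp
  [63,76): 13 bp
  [76,81): 5 bp
  [81,89): 8 bp
  [89,94): 5 bp
  [94,104): 10 bp
  [104,112): 8 bp
  [112,121): 9 bp
  [121,133): 12 bp
  [133,142): 9 bp
  [142,161): 19 bp
  [161,169): 8 bp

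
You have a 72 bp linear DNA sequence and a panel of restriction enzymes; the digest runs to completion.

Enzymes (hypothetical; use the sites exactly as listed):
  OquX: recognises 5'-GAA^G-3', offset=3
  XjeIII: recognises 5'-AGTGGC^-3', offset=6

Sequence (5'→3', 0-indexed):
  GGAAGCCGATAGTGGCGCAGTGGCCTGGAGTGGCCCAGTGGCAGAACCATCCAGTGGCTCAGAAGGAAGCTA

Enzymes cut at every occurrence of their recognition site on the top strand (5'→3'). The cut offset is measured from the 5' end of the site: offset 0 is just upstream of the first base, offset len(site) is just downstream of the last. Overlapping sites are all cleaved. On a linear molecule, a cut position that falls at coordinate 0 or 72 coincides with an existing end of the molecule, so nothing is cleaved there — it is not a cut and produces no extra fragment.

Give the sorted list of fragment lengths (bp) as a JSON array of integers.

[4,4,4,6,8,8,10,12,16]

Scan for sites:
  OquX GAAG/3: at [1, 61, 65] ⇒ [4, 64, 68]
  XjeIII AGTGGC/6: at [10, 18, 28, 36, 52] ⇒ [16, 24, 34, 42, 58]

All cut coordinates (distinct, sorted): [4, 16, 24, 34, 42, 58, 64, 68]

Fragment lengths:
  [0,4): 4 bp
  [4,16): 12 bp
  [16,24): 8 bp
  [24,34): 10 bp
  [34,42): 8 bp
  [42,58): 16 bp
  [58,64): 6 bp
  [64,68): 4 bp
  [68,72): 4 bp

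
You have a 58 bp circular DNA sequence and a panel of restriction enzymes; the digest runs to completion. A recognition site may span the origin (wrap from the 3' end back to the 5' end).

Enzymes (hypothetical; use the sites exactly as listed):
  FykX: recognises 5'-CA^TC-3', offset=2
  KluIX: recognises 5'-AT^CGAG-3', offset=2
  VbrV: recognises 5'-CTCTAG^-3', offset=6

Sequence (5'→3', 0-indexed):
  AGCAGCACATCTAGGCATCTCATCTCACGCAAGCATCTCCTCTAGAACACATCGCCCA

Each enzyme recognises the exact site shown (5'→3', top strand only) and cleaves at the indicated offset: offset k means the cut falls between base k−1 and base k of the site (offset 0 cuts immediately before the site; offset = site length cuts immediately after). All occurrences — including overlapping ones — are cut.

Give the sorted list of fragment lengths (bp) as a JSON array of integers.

[5,6,8,10,13,16]

Site scan:
  FykX CATC/2: at [7, 15, 20, 33, 49] ⇒ [9, 17, 22, 35, 51]
  KluIX (ATCGAG, off=2): no sites
  VbrV CTCTAG/6: at [39] ⇒ [45]

Pooled cuts: [9, 17, 22, 35, 45, 51]

Fragment lengths:
  9→17: 8 bp
  17→22: 5 bp
  22→35: 13 bp
  35→45: 10 bp
  45→51: 6 bp
  51→9 (wrap): 58-51+9 = 16 bp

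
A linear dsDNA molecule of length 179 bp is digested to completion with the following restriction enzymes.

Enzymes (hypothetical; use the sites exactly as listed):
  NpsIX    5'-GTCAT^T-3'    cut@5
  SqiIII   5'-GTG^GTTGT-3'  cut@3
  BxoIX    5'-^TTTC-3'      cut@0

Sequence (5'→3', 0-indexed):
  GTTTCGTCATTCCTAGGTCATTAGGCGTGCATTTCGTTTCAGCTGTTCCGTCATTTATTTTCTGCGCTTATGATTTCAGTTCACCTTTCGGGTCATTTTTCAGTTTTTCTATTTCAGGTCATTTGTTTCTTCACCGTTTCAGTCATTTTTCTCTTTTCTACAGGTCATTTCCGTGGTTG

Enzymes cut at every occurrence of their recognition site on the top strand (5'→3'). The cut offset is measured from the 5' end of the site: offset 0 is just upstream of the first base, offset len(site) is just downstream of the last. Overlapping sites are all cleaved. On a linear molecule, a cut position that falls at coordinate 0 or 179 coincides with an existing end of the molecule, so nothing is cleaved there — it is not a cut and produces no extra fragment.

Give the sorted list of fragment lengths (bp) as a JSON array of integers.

Scan for sites:
  NpsIX GTCATT/5: at [5, 16, 49, 91, 117, 141, 163] ⇒ [10, 21, 54, 96, 122, 146, 168]
  SqiIII (GTGGTTGT, off=3): no sites
  BxoIX TTTC/0: at [1, 31, 36, 58, 73, 85, 97, 105, 111, 125, 136, 147, 154, 167] ⇒ [1, 31, 36, 58, 73, 85, 97, 105, 111, 125, 136, 147, 154, 167]

All cut coordinates (distinct, sorted): [1, 10, 21, 31, 36, 54, 58, 73, 85, 96, 97, 105, 111, 122, 125, 136, 146, 147, 154, 167, 168]

Fragments:
  [0,1): 1 bp
  [1,10): 9 bp
  [10,21): 11 bp
  [21,31): 10 bp
  [31,36): 5 bp
  [36,54): 18 bp
  [54,58): 4 bp
  [58,73): 15 bp
  [73,85): 12 bp
  [85,96): 11 bp
  [96,97): 1 bp
  [97,105): 8 bp
  [105,111): 6 bp
  [111,122): 11 bp
  [122,125): 3 bp
  [125,136): 11 bp
  [136,146): 10 bp
  [146,147): 1 bp
  [147,154): 7 bp
  [154,167): 13 bp
  [167,168): 1 bp
  [168,179): 11 bp

[1,1,1,1,3,4,5,6,7,8,9,10,10,11,11,11,11,11,12,13,15,18]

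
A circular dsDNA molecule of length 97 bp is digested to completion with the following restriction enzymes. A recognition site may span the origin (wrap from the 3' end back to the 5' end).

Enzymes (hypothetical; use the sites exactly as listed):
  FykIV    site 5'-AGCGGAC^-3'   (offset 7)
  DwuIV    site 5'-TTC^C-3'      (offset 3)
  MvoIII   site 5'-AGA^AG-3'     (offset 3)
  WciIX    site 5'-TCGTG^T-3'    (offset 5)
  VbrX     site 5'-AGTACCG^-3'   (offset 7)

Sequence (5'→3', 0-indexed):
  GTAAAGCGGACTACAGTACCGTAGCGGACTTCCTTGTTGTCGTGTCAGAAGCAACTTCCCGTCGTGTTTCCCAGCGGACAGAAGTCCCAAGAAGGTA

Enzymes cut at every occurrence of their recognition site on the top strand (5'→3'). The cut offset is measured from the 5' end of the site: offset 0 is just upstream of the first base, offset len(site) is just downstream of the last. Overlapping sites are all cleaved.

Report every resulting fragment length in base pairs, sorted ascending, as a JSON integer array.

Per-enzyme occurrences:
  FykIV (AGCGGAC, off=7): starts [4, 22, 72] → cuts [11, 29, 79]
  DwuIV (TTCC, off=3): starts [29, 55, 67] → cuts [32, 58, 70]
  MvoIII (AGAAG, off=3): starts [46, 79, 89] → cuts [49, 82, 92]
  WciIX (TCGTGT, off=5): starts [39, 61] → cuts [44, 66]
  VbrX (AGTACCG, off=7): starts [14] → cuts [21]

All cut coordinates (distinct, sorted): [11, 21, 29, 32, 44, 49, 58, 66, 70, 79, 82, 92]

Fragment lengths:
  11→21: 10 bp
  21→29: 8 bp
  29→32: 3 bp
  32→44: 12 bp
  44→49: 5 bp
  49→58: 9 bp
  58→66: 8 bp
  66→70: 4 bp
  70→79: 9 bp
  79→82: 3 bp
  82→92: 10 bp
  92→11 (wrap): 97-92+11 = 16 bp

[3,3,4,5,8,8,9,9,10,10,12,16]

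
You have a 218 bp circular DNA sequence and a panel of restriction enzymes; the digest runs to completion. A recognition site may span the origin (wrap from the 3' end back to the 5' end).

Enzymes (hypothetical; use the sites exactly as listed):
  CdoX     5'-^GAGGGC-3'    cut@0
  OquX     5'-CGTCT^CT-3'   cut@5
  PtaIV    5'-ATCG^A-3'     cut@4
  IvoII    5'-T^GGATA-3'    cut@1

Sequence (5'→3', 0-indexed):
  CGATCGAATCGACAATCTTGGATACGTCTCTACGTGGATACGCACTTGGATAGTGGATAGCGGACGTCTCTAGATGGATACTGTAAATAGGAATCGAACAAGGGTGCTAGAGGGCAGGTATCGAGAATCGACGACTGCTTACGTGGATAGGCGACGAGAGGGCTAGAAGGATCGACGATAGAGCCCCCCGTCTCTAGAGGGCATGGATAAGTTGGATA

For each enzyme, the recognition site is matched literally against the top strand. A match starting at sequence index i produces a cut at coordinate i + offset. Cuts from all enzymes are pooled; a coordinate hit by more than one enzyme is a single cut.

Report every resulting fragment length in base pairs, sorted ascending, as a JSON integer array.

Site scan:
  CdoX (GAGGGC, off=0): starts [109, 157, 196] → cuts [109, 157, 196]
  OquX (CGTCTCT, off=5): starts [24, 64, 188] → cuts [29, 69, 193]
  PtaIV (ATCGA, off=4): starts [2, 7, 92, 119, 126, 170] → cuts [6, 11, 96, 123, 130, 174]
  IvoII (TGGATA, off=1): starts [18, 34, 46, 53, 74, 143, 203, 212] → cuts [19, 35, 47, 54, 75, 144, 204, 213]

All cut coordinates (distinct, sorted): [6, 11, 19, 29, 35, 47, 54, 69, 75, 96, 109, 123, 130, 144, 157, 174, 193, 196, 204, 213]

Fragment lengths:
  6→11: 5 bp
  11→19: 8 bp
  19→29: 10 bp
  29→35: 6 bp
  35→47: 12 bp
  47→54: 7 bp
  54→69: 15 bp
  69→75: 6 bp
  75→96: 21 bp
  96→109: 13 bp
  109→123: 14 bp
  123→130: 7 bp
  130→144: 14 bp
  144→157: 13 bp
  157→174: 17 bp
  174→193: 19 bp
  193→196: 3 bp
  196→204: 8 bp
  204→213: 9 bp
  213→6 (wrap): 218-213+6 = 11 bp

[3,5,6,6,7,7,8,8,9,10,11,12,13,13,14,14,15,17,19,21]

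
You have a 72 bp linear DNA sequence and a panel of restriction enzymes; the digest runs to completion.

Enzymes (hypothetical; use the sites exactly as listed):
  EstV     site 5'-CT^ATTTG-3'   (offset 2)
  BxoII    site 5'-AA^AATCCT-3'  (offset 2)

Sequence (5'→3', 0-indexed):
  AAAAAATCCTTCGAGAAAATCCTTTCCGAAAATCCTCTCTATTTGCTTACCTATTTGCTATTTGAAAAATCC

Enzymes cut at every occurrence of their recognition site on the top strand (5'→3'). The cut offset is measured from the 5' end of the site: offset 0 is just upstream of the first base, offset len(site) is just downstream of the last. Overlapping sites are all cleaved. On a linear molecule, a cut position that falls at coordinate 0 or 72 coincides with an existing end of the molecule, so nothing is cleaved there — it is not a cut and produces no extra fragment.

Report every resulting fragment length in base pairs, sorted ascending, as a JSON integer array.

Per-enzyme occurrences:
  EstV CTATTTG/2: at [38, 50, 57] ⇒ [40, 52, 59]
  BxoII AAAATCCT/2: at [2, 15, 28] ⇒ [4, 17, 30]

All cut coordinates (distinct, sorted): [4, 17, 30, 40, 52, 59]

Fragments:
  [0,4): 4 bp
  [4,17): 13 bp
  [17,30): 13 bp
  [30,40): 10 bp
  [40,52): 12 bp
  [52,59): 7 bp
  [59,72): 13 bp

[4,7,10,12,13,13,13]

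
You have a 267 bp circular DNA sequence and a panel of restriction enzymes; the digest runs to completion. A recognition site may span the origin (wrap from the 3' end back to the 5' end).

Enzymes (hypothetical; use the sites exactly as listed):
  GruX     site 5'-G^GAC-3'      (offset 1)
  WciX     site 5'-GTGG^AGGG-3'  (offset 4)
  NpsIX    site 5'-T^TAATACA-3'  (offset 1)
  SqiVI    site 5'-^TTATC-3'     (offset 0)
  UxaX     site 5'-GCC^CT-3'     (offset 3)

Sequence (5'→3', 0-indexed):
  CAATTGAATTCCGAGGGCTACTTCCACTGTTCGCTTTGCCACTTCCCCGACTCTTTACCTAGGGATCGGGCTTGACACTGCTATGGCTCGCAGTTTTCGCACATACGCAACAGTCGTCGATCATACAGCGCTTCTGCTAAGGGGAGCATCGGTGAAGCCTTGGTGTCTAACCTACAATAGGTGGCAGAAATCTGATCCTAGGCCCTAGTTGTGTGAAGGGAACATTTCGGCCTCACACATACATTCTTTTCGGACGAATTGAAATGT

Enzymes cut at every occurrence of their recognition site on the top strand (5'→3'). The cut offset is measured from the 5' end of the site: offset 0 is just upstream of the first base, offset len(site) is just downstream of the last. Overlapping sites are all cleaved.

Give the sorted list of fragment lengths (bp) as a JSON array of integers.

Site scan:
  GruX (GGAC, off=1): starts [251] → cuts [252]
  WciX (GTGGAGGG, off=4): no sites
  NpsIX (TTAATACA, off=1): no sites
  SqiVI (TTATC, off=0): no sites
  UxaX (GCCCT, off=3): starts [201] → cuts [204]

All cut coordinates (distinct, sorted): [204, 252]

Fragments:
  204→252: 48 bp
  252→204 (wrap): 267-252+204 = 219 bp

[48,219]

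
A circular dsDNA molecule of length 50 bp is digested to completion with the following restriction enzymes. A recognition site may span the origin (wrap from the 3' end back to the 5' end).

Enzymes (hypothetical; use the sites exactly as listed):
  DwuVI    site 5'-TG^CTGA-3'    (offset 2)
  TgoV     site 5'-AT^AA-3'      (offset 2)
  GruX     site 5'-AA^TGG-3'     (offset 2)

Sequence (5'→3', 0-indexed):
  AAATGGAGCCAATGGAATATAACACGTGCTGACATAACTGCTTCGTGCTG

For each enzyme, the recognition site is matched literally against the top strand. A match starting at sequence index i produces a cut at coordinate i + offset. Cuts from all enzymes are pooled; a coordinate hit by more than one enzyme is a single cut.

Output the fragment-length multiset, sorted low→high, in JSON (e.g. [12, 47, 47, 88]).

[6,7,8,8,9,12]

Per-enzyme occurrences:
  DwuVI TGCTGA/2: at [26, 45] ⇒ [28, 47]
  TgoV ATAA/2: at [18, 33] ⇒ [20, 35]
  GruX AATGG/2: at [1, 10] ⇒ [3, 12]

Pooled cuts: [3, 12, 20, 28, 35, 47]

Fragment lengths:
  3→12: 9 bp
  12→20: 8 bp
  20→28: 8 bp
  28→35: 7 bp
  35→47: 12 bp
  47→3 (wrap): 50-47+3 = 6 bp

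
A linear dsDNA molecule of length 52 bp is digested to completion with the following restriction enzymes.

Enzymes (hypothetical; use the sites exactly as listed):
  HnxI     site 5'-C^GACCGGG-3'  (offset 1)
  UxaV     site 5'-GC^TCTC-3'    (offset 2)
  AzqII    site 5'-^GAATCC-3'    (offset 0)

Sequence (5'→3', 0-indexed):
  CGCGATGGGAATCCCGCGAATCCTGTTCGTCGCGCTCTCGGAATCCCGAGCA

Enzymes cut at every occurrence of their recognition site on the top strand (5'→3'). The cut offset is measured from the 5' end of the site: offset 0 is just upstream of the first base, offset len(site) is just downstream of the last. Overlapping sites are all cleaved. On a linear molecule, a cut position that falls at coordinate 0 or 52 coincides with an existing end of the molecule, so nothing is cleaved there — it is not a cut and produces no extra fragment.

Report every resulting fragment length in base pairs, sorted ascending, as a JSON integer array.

[5,8,9,12,18]

Site scan:
  HnxI (CGACCGGG, off=1): no sites
  UxaV (GCTCTC, off=2): starts [33] → cuts [35]
  AzqII (GAATCC, off=0): starts [8, 17, 40] → cuts [8, 17, 40]

All cut coordinates (distinct, sorted): [8, 17, 35, 40]

Fragment lengths:
  [0,8): 8 bp
  [8,17): 9 bp
  [17,35): 18 bp
  [35,40): 5 bp
  [40,52): 12 bp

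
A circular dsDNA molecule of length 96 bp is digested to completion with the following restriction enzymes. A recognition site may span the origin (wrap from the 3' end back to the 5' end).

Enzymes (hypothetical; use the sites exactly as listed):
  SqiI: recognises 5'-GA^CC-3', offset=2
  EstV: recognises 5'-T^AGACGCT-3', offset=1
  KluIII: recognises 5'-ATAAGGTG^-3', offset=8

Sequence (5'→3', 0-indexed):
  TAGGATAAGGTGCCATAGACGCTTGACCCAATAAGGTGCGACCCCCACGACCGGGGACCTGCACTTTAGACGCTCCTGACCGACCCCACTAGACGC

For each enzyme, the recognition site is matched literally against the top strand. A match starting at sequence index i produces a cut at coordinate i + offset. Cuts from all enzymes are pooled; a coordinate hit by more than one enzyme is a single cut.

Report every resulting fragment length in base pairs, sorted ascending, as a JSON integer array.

Scan for sites:
  SqiI (GACC, off=2): starts [24, 39, 48, 55, 77, 81] → cuts [26, 41, 50, 57, 79, 83]
  EstV (TAGACGCT, off=1): starts [15, 66, 89] → cuts [16, 67, 90]
  KluIII (ATAAGGTG, off=8): starts [4, 30] → cuts [12, 38]

Pooled cuts: [12, 16, 26, 38, 41, 50, 57, 67, 79, 83, 90]

Fragment lengths:
  12→16: 4 bp
  16→26: 10 bp
  26→38: 12 bp
  38→41: 3 bp
  41→50: 9 bp
  50→57: 7 bp
  57→67: 10 bp
  67→79: 12 bp
  79→83: 4 bp
  83→90: 7 bp
  90→12 (wrap): 96-90+12 = 18 bp

[3,4,4,7,7,9,10,10,12,12,18]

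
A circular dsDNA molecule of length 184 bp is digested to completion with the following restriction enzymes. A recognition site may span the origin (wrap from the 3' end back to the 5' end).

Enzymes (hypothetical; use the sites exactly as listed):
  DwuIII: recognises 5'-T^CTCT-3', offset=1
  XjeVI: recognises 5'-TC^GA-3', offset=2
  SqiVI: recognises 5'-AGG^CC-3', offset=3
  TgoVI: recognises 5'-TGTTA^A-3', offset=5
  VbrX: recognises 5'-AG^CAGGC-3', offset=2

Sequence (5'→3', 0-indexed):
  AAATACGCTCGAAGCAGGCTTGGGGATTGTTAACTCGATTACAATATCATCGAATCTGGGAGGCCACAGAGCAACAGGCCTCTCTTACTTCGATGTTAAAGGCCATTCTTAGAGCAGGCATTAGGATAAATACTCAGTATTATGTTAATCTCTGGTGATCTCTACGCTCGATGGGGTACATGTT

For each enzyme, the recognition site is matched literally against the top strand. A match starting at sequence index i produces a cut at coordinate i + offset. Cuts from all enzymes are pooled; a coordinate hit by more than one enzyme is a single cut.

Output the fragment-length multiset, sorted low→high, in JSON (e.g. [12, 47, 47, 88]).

[2,3,4,4,4,7,9,10,10,10,12,12,15,15,16,18,33]

Site scan:
  DwuIII TCTCT/1: at [80, 148, 158] ⇒ [81, 149, 159]
  XjeVI TCGA/2: at [8, 34, 49, 89, 167] ⇒ [10, 36, 51, 91, 169]
  SqiVI AGGCC/3: at [60, 75, 99] ⇒ [63, 78, 102]
  TgoVI TGTTAA/5: at [27, 93, 142, 180] ⇒ [1, 32, 98, 147]
  VbrX AGCAGGC/2: at [12, 112] ⇒ [14, 114]

All cut coordinates (distinct, sorted): [1, 10, 14, 32, 36, 51, 63, 78, 81, 91, 98, 102, 114, 147, 149, 159, 169]

Fragment lengths:
  1→10: 9 bp
  10→14: 4 bp
  14→32: 18 bp
  32→36: 4 bp
  36→51: 15 bp
  51→63: 12 bp
  63→78: 15 bp
  78→81: 3 bp
  81→91: 10 bp
  91→98: 7 bp
  98→102: 4 bp
  102→114: 12 bp
  114→147: 33 bp
  147→149: 2 bp
  149→159: 10 bp
  159→169: 10 bp
  169→1 (wrap): 184-169+1 = 16 bp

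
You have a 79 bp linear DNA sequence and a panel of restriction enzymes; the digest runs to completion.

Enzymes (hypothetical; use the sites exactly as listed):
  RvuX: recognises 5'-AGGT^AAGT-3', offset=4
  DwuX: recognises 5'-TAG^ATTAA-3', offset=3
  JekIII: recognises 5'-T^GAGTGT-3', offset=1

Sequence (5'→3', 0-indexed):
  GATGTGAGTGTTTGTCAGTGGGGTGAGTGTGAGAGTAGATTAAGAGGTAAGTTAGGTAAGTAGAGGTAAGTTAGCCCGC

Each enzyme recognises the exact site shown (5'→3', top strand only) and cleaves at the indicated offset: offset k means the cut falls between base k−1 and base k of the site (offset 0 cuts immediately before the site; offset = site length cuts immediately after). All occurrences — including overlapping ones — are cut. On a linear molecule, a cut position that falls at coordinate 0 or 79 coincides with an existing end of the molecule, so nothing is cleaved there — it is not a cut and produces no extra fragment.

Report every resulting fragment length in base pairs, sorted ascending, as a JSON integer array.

Scan for sites:
  RvuX AGGTAAGT/4: at [44, 53, 63] ⇒ [48, 57, 67]
  DwuX TAGATTAA/3: at [35] ⇒ [38]
  JekIII TGAGTGT/1: at [4, 23] ⇒ [5, 24]

Pooled cuts: [5, 24, 38, 48, 57, 67]

Fragments:
  [0,5): 5 bp
  [5,24): 19 bp
  [24,38): 14 bp
  [38,48): 10 bp
  [48,57): 9 bp
  [57,67): 10 bp
  [67,79): 12 bp

[5,9,10,10,12,14,19]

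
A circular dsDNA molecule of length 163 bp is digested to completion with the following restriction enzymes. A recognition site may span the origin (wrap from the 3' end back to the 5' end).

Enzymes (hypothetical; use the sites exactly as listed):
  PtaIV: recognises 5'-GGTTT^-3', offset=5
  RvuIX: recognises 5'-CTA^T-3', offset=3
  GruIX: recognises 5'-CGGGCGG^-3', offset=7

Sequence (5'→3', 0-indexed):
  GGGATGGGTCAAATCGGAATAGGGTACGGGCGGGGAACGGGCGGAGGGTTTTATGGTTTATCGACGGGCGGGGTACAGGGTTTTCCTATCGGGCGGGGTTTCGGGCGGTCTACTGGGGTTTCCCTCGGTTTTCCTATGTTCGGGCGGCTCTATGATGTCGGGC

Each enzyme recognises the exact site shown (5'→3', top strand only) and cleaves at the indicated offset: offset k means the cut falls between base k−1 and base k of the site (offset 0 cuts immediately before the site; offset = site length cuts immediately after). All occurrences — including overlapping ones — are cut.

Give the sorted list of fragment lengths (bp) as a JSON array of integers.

[5,5,5,5,7,7,8,8,10,11,11,12,12,13,13,31]

Site scan:
  PtaIV GGTTT/5: at [46, 54, 78, 96, 116, 126] ⇒ [51, 59, 83, 101, 121, 131]
  RvuIX CTAT/3: at [85, 133, 149] ⇒ [88, 136, 152]
  GruIX CGGGCGG/7: at [26, 37, 64, 89, 101, 140, 158] ⇒ [2, 33, 44, 71, 96, 108, 147]

All cut coordinates (distinct, sorted): [2, 33, 44, 51, 59, 71, 83, 88, 96, 101, 108, 121, 131, 136, 147, 152]

Fragments:
  2→33: 31 bp
  33→44: 11 bp
  44→51: 7 bp
  51→59: 8 bp
  59→71: 12 bp
  71→83: 12 bp
  83→88: 5 bp
  88→96: 8 bp
  96→101: 5 bp
  101→108: 7 bp
  108→121: 13 bp
  121→131: 10 bp
  131→136: 5 bp
  136→147: 11 bp
  147→152: 5 bp
  152→2 (wrap): 163-152+2 = 13 bp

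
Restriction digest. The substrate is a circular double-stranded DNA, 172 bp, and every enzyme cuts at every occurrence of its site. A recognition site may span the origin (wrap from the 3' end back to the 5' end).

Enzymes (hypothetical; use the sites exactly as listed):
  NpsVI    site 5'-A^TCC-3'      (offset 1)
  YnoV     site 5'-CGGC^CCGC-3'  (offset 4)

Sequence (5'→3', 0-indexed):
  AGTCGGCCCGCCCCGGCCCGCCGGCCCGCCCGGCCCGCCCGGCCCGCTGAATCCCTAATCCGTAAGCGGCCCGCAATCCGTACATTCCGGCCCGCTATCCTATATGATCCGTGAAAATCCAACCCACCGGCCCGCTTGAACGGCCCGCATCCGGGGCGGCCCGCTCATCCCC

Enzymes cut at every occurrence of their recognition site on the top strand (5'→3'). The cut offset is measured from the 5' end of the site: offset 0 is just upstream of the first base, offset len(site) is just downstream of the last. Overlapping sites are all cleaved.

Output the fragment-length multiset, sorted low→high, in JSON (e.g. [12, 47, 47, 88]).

Per-enzyme occurrences:
  NpsVI (ATCC, off=1): starts [50, 57, 75, 96, 106, 116, 148, 166] → cuts [51, 58, 76, 97, 107, 117, 149, 167]
  YnoV (CGGCCCGC, off=4): starts [3, 13, 21, 30, 39, 66, 87, 127, 140, 156] → cuts [7, 17, 25, 34, 43, 70, 91, 131, 144, 160]

Pooled cuts: [7, 17, 25, 34, 43, 51, 58, 70, 76, 91, 97, 107, 117, 131, 144, 149, 160, 167]

Fragment lengths:
  7→17: 10 bp
  17→25: 8 bp
  25→34: 9 bp
  34→43: 9 bp
  43→51: 8 bp
  51→58: 7 bp
  58→70: 12 bp
  70→76: 6 bp
  76→91: 15 bp
  91→97: 6 bp
  97→107: 10 bp
  107→117: 10 bp
  117→131: 14 bp
  131→144: 13 bp
  144→149: 5 bp
  149→160: 11 bp
  160→167: 7 bp
  167→7 (wrap): 172-167+7 = 12 bp

[5,6,6,7,7,8,8,9,9,10,10,10,11,12,12,13,14,15]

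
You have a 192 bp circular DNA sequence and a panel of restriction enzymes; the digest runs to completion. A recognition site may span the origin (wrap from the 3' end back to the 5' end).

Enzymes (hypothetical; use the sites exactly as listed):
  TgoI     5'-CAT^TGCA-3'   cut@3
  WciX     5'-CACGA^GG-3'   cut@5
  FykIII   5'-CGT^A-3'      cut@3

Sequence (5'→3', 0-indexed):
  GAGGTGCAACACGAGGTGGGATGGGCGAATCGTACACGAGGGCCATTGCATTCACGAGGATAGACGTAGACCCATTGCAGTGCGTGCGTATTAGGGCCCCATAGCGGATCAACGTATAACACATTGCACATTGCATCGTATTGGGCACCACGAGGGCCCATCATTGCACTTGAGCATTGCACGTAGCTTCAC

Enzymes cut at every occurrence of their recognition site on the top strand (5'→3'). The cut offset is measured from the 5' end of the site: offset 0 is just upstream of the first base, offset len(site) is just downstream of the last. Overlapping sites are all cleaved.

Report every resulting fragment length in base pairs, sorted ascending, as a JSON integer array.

Per-enzyme occurrences:
  TgoI (CATTGCA, off=3): starts [43, 72, 121, 128, 161, 174] → cuts [46, 75, 124, 131, 164, 177]
  WciX (CACGAGG, off=5): starts [9, 34, 52, 148, 189] → cuts [2, 14, 39, 57, 153]
  FykIII (CGTA, off=3): starts [30, 64, 86, 112, 136, 181] → cuts [33, 67, 89, 115, 139, 184]

Pooled cuts: [2, 14, 33, 39, 46, 57, 67, 75, 89, 115, 124, 131, 139, 153, 164, 177, 184]

Fragments:
  2→14: 12 bp
  14→33: 19 bp
  33→39: 6 bp
  39→46: 7 bp
  46→57: 11 bp
  57→67: 10 bp
  67→75: 8 bp
  75→89: 14 bp
  89→115: 26 bp
  115→124: 9 bp
  124→131: 7 bp
  131→139: 8 bp
  139→153: 14 bp
  153→164: 11 bp
  164→177: 13 bp
  177→184: 7 bp
  184→2 (wrap): 192-184+2 = 10 bp

[6,7,7,7,8,8,9,10,10,11,11,12,13,14,14,19,26]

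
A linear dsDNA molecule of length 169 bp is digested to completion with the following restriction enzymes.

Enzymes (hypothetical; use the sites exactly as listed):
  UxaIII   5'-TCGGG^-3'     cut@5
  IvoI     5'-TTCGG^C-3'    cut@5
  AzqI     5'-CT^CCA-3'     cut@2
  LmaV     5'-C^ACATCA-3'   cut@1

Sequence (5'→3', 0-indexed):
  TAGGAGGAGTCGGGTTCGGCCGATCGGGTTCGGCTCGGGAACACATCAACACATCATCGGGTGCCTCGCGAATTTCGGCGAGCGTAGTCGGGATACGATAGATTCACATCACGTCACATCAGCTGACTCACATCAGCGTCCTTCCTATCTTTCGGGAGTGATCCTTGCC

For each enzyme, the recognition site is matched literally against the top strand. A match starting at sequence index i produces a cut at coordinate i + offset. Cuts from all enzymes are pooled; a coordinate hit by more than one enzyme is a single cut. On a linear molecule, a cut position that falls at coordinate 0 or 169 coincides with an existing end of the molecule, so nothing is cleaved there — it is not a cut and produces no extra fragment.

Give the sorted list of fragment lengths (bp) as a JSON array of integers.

Scan for sites:
  UxaIII TCGGG/5: at [9, 23, 34, 56, 87, 151] ⇒ [14, 28, 39, 61, 92, 156]
  IvoI TTCGGC/5: at [14, 28, 73] ⇒ [19, 33, 78]
  AzqI (CTCCA, off=2): no sites
  LmaV CACATCA/1: at [41, 49, 104, 114, 128] ⇒ [42, 50, 105, 115, 129]

All cut coordinates (distinct, sorted): [14, 19, 28, 33, 39, 42, 50, 61, 78, 92, 105, 115, 129, 156]

Fragment lengths:
  [0,14): 14 bp
  [14,19): 5 bp
  [19,28): 9 bp
  [28,33): 5 bp
  [33,39): 6 bp
  [39,42): 3 bp
  [42,50): 8 bp
  [50,61): 11 bp
  [61,78): 17 bp
  [78,92): 14 bp
  [92,105): 13 bp
  [105,115): 10 bp
  [115,129): 14 bp
  [129,156): 27 bp
  [156,169): 13 bp

[3,5,5,6,8,9,10,11,13,13,14,14,14,17,27]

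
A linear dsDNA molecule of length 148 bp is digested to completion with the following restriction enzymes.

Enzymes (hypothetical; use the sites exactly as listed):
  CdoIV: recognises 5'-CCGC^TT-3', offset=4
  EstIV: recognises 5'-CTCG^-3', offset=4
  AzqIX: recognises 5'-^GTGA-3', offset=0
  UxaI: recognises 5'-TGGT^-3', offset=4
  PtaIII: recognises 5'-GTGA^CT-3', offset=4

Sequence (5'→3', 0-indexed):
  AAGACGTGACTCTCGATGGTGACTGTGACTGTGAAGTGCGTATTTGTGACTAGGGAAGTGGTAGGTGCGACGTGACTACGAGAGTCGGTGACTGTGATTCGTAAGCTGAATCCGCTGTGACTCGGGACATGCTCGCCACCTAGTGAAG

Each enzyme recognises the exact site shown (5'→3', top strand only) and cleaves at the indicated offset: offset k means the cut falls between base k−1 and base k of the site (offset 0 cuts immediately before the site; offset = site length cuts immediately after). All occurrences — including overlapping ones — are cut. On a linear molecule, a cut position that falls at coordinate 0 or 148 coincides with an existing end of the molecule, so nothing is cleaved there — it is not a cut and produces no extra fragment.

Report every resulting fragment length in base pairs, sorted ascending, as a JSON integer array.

Scan for sites:
  CdoIV (CCGCTT, off=4): no sites
  EstIV (CTCG, off=4): starts [11, 120, 131] → cuts [15, 124, 135]
  AzqIX (GTGA, off=0): starts [5, 18, 24, 30, 45, 71, 87, 93, 116, 142] → cuts [5, 18, 24, 30, 45, 71, 87, 93, 116, 142]
  UxaI (TGGT, off=4): starts [16, 58] → cuts [20, 62]
  PtaIII (GTGACT, off=4): starts [5, 18, 24, 45, 71, 87, 116] → cuts [9, 22, 28, 49, 75, 91, 120]

Pooled cuts: [5, 9, 15, 18, 20, 22, 24, 28, 30, 45, 49, 62, 71, 75, 87, 91, 93, 116, 120, 124, 135, 142]

Fragment lengths:
  [0,5): 5 bp
  [5,9): 4 bp
  [9,15): 6 bp
  [15,18): 3 bp
  [18,20): 2 bp
  [20,22): 2 bp
  [22,24): 2 bp
  [24,28): 4 bp
  [28,30): 2 bp
  [30,45): 15 bp
  [45,49): 4 bp
  [49,62): 13 bp
  [62,71): 9 bp
  [71,75): 4 bp
  [75,87): 12 bp
  [87,91): 4 bp
  [91,93): 2 bp
  [93,116): 23 bp
  [116,120): 4 bp
  [120,124): 4 bp
  [124,135): 11 bp
  [135,142): 7 bp
  [142,148): 6 bp

[2,2,2,2,2,3,4,4,4,4,4,4,4,5,6,6,7,9,11,12,13,15,23]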